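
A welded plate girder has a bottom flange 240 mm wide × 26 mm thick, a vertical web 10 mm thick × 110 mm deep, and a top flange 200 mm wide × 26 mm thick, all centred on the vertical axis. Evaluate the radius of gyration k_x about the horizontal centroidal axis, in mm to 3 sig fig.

Treat the section as a set of non-overlapping primitives; coordinates are from the bounding-box lower-left.
Bottom plate: 240 × 26, A = 6 240 mm², y = 13 mm, Ī = 351 520 mm⁴.
Web plate: 10 × 110, A = 1 100 mm², y = 81 mm, Ī = 1 109 167 mm⁴.
Top plate: 200 × 26, A = 5 200 mm², y = 149 mm, Ī = 292 933 mm⁴.
Centroid: ȳ = ΣA·y / ΣA = 75.36 mm.
Transfer each piece to the horizontal centroidal axis using Ī + A·d² with d = y − 75.36:
  bottom plate: d = -62.36 mm → contributes +24 617 790 mm⁴
  web plate: d = 5.6396 mm → contributes +1 144 152 mm⁴
  top plate: d = 73.64 mm → contributes +28 491 409 mm⁴
Total I = 54 253 351 mm⁴.
Radius of gyration: k = √(I/A) = √(54 253 351 / 12 540) = 65.776 mm.

k_x ≈ 65.8 mm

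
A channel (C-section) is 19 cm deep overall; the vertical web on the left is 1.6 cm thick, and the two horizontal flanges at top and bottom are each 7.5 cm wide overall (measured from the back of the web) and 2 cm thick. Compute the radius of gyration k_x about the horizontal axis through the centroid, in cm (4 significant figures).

k_x ≈ 6.975 cm

Treat the section as a set of non-overlapping primitives; coordinates are from the bounding-box lower-left.
Web: 1.6 × 19, A = 30.4 cm², y = 9.5 cm, Ī = 914.533 cm⁴.
Top flange (beyond web): 5.9 × 2, A = 11.8 cm², y = 18 cm, Ī = 3.93333 cm⁴.
Bottom flange (beyond web): 5.9 × 2, A = 11.8 cm², y = 1 cm, Ī = 3.93333 cm⁴.
By symmetry the centroid is at mid-height, ȳ = 9.5 cm.
Transfer each piece to the horizontal axis through the centroid using Ī + A·d² with d = y − 9.5:
  web: d = 0 cm → contributes +914.533 cm⁴
  top flange (beyond web): d = 8.5 cm → contributes +856.483 cm⁴
  bottom flange (beyond web): d = -8.5 cm → contributes +856.483 cm⁴
Total I = 2627.5 cm⁴.
Radius of gyration: k = √(I/A) = √(2627.5 / 54) = 6.97549 cm.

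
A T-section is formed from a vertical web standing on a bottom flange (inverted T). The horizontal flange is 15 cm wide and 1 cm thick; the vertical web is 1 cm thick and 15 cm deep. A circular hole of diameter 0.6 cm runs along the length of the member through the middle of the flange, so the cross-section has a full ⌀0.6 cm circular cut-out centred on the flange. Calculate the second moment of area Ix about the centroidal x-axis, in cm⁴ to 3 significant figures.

Treat the section as a set of non-overlapping primitives; coordinates are from the bounding-box lower-left.
Flange: 15 × 1, A = 15 cm², y = 0.5 cm, Ī = 1.25 cm⁴.
Web: 1 × 15, A = 15 cm², y = 8.5 cm, Ī = 281.25 cm⁴.
Hole (subtracted): ⌀0.6, A = 0.28274 cm², y = 0.5 cm, Ī = 0.0063617 cm⁴.
Centroid: ȳ = ΣA·y / ΣA = 4.5381 cm.
Transfer each piece to the centroidal x-axis using Ī + A·d² with d = y − 4.5381:
  flange: d = -4.0381 cm → contributes +245.84 cm⁴
  web: d = 3.9619 cm → contributes +516.7 cm⁴
  hole: d = -4.0381 cm → contributes −4.6167 cm⁴
Total I = 757.93 cm⁴.

Ix ≈ 758 cm⁴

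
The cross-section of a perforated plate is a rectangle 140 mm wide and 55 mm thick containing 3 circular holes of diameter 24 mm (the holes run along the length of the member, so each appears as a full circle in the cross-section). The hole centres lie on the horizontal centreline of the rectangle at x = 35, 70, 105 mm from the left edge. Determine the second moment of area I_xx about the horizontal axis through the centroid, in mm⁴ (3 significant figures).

Split into non-overlapping primitives; take the origin at the lower-left of the bounding box.
Plate: 140 × 55, A = 7 700 mm², y = 27.5 mm, Ī = 1 941 042 mm⁴.
Hole 1 (subtracted): ⌀24, A = 452.39 mm², y = 27.5 mm, Ī = 16 286 mm⁴.
Hole 2 (subtracted): ⌀24, A = 452.39 mm², y = 27.5 mm, Ī = 16 286 mm⁴.
Hole 3 (subtracted): ⌀24, A = 452.39 mm², y = 27.5 mm, Ī = 16 286 mm⁴.
By symmetry the centroid is at mid-height, ȳ = 27.5 mm.
All pieces are centred on the horizontal axis through the centroid, so I = ΣĪ (holes subtracted) = 1 892 184 mm⁴.

I_xx ≈ 1.89 × 10⁶ mm⁴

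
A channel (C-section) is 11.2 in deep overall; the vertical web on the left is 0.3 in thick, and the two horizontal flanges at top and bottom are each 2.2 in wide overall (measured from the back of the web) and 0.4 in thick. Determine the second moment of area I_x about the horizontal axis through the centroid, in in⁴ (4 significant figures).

Split into non-overlapping primitives; take the origin at the lower-left of the bounding box.
Web: 0.3 × 11.2, A = 3.36 in², y = 5.6 in, Ī = 35.1232 in⁴.
Top flange (beyond web): 1.9 × 0.4, A = 0.76 in², y = 11 in, Ī = 0.0101333 in⁴.
Bottom flange (beyond web): 1.9 × 0.4, A = 0.76 in², y = 0.2 in, Ī = 0.0101333 in⁴.
By symmetry the centroid is at mid-height, ȳ = 5.6 in.
Transfer each piece to the horizontal axis through the centroid using Ī + A·d² with d = y − 5.6:
  web: d = 0 in → contributes +35.1232 in⁴
  top flange (beyond web): d = 5.4 in → contributes +22.1717 in⁴
  bottom flange (beyond web): d = -5.4 in → contributes +22.1717 in⁴
Total I = 79.4667 in⁴.

I_x ≈ 79.47 in⁴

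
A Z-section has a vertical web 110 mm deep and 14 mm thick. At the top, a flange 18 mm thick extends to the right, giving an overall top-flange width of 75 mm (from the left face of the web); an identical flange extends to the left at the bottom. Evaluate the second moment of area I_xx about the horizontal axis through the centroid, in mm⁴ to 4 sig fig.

Break the section into simple shapes (no overlaps), measuring from the bottom-left corner of the bounding box.
Web: 14 × 110, A = 1 540 mm², y = 55 mm, Ī = 1 552 833 mm⁴.
Top flange (beyond web): 61 × 18, A = 1 098 mm², y = 101 mm, Ī = 29 646 mm⁴.
Bottom flange (beyond web): 61 × 18, A = 1 098 mm², y = 9 mm, Ī = 29 646 mm⁴.
Centroid: ȳ = ΣA·y / ΣA = 55 mm.
Transfer each piece to the horizontal axis through the centroid using Ī + A·d² with d = y − 55:
  web: d = 0 mm → contributes +1 552 833 mm⁴
  top flange (beyond web): d = 46 mm → contributes +2 353 014 mm⁴
  bottom flange (beyond web): d = -46 mm → contributes +2 353 014 mm⁴
Total I = 6 258 861 mm⁴.

I_xx ≈ 6.259 × 10⁶ mm⁴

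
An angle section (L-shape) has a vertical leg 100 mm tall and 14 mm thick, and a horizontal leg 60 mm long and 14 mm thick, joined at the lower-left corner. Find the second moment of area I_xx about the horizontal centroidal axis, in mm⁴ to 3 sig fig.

I_xx ≈ 1.99 × 10⁶ mm⁴

Decompose the section into non-overlapping parts with the origin at the bottom-left of its bounding rectangle.
Vertical leg: 14 × 100, A = 1 400 mm², y = 50 mm, Ī = 1 166 667 mm⁴.
Horizontal leg (remainder): 46 × 14, A = 644 mm², y = 7 mm, Ī = 10 519 mm⁴.
Centroid: ȳ = ΣA·y / ΣA = 36.452 mm.
Transfer each piece to the horizontal centroidal axis using Ī + A·d² with d = y − 36.452:
  vertical leg: d = 13.548 mm → contributes +1 423 632 mm⁴
  horizontal leg (remainder): d = -29.452 mm → contributes +569 139 mm⁴
Total I = 1 992 772 mm⁴.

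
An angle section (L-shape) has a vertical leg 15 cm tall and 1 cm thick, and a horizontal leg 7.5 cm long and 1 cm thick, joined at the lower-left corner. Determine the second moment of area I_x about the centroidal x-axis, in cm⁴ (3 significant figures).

Split into non-overlapping primitives; take the origin at the lower-left of the bounding box.
Vertical leg: 1 × 15, A = 15 cm², y = 7.5 cm, Ī = 281.25 cm⁴.
Horizontal leg (remainder): 6.5 × 1, A = 6.5 cm², y = 0.5 cm, Ī = 0.54167 cm⁴.
Centroid: ȳ = ΣA·y / ΣA = 5.3837 cm.
Transfer each piece to the centroidal x-axis using Ī + A·d² with d = y − 5.3837:
  vertical leg: d = 2.1163 cm → contributes +348.43 cm⁴
  horizontal leg (remainder): d = -4.8837 cm → contributes +155.57 cm⁴
Total I = 504 cm⁴.

I_x ≈ 504 cm⁴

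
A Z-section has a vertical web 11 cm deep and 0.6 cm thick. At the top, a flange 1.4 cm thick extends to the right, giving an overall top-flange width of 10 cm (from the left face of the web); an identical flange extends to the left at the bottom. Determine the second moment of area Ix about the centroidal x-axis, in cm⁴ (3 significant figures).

Treat the section as a set of non-overlapping primitives; coordinates are from the bounding-box lower-left.
Web: 0.6 × 11, A = 6.6 cm², y = 5.5 cm, Ī = 66.55 cm⁴.
Top flange (beyond web): 9.4 × 1.4, A = 13.16 cm², y = 10.3 cm, Ī = 2.1495 cm⁴.
Bottom flange (beyond web): 9.4 × 1.4, A = 13.16 cm², y = 0.7 cm, Ī = 2.1495 cm⁴.
Centroid: ȳ = ΣA·y / ΣA = 5.5 cm.
Transfer each piece to the centroidal x-axis using Ī + A·d² with d = y − 5.5:
  web: d = 0 cm → contributes +66.55 cm⁴
  top flange (beyond web): d = 4.8 cm → contributes +305.36 cm⁴
  bottom flange (beyond web): d = -4.8 cm → contributes +305.36 cm⁴
Total I = 677.26 cm⁴.

Ix ≈ 677 cm⁴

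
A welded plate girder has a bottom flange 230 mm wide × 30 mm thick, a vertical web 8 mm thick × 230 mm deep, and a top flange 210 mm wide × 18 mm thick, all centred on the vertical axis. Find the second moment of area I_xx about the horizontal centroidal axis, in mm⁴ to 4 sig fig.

Split into non-overlapping primitives; take the origin at the lower-left of the bounding box.
Bottom plate: 230 × 30, A = 6 900 mm², y = 15 mm, Ī = 517 500 mm⁴.
Web plate: 8 × 230, A = 1 840 mm², y = 145 mm, Ī = 8 111 333 mm⁴.
Top plate: 210 × 18, A = 3 780 mm², y = 269 mm, Ī = 102 060 mm⁴.
Centroid: ȳ = ΣA·y / ΣA = 110.792 mm.
Transfer each piece to the horizontal centroidal axis using Ī + A·d² with d = y − 110.792:
  bottom plate: d = -95.7923 mm → contributes +63 833 079 mm⁴
  web plate: d = 34.2077 mm → contributes +10 264 436 mm⁴
  top plate: d = 158.208 mm → contributes +94 714 198 mm⁴
Total I = 168 811 713 mm⁴.

I_xx ≈ 1.688 × 10⁸ mm⁴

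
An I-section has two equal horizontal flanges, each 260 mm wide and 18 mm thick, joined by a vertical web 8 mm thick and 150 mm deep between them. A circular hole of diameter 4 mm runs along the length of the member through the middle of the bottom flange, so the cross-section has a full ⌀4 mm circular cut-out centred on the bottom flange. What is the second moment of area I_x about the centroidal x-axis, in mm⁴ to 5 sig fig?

I_x ≈ 6.8458 × 10⁷ mm⁴

Treat the section as a set of non-overlapping primitives; coordinates are from the bounding-box lower-left.
Bottom flange: 260 × 18, A = 4 680 mm², y = 9 mm, Ī = 126 360 mm⁴.
Web: 8 × 150, A = 1 200 mm², y = 93 mm, Ī = 2 250 000 mm⁴.
Top flange: 260 × 18, A = 4 680 mm², y = 177 mm, Ī = 126 360 mm⁴.
Hole (subtracted): ⌀4, A = 12.56637 mm², y = 9 mm, Ī = 12.56637 mm⁴.
Centroid: ȳ = ΣA·y / ΣA = 93.10008 mm.
Transfer each piece to the centroidal x-axis using Ī + A·d² with d = y − 93.10008:
  bottom flange: d = -84.10008 mm → contributes +33 227 173 mm⁴
  web: d = -0.1000789 mm → contributes +2 250 012 mm⁴
  top flange: d = 83.89992 mm → contributes +33 069 801 mm⁴
  hole: d = -84.10008 mm → contributes −88892.28 mm⁴
Total I = 68 458 093 mm⁴.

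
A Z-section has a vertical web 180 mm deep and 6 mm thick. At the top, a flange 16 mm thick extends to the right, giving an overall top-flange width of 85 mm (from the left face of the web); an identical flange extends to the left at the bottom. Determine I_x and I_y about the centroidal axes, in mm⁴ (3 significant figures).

I_x ≈ 2.00 × 10⁷ mm⁴, I_y ≈ 5.88 × 10⁶ mm⁴

Break the section into simple shapes (no overlaps), measuring from the bottom-left corner of the bounding box.
Web: 6 × 180, A = 1 080 mm², y = 90 mm, Ī = 2 916 000 mm⁴.
Top flange (beyond web): 79 × 16, A = 1 264 mm², y = 172 mm, Ī = 26 965 mm⁴.
Bottom flange (beyond web): 79 × 16, A = 1 264 mm², y = 8 mm, Ī = 26 965 mm⁴.
Centroid: ȳ = ΣA·y / ΣA = 90 mm.
Transfer each piece to the centroidal x-axis using Ī + A·d² with d = y − 90:
  web: d = 0 mm → contributes +2 916 000 mm⁴
  top flange (beyond web): d = 82 mm → contributes +8 526 101 mm⁴
  bottom flange (beyond web): d = -82 mm → contributes +8 526 101 mm⁴
Total I = 19 968 203 mm⁴.
For the y-axis: x̄ = 82 mm.
Repeating about the centroidal y-axis gives I_y = 5 884 211 mm⁴.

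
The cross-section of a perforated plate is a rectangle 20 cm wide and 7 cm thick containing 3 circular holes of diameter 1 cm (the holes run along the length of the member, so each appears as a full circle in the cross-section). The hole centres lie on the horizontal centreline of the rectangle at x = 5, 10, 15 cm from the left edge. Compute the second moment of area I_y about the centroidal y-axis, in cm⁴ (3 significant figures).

Treat the section as a set of non-overlapping primitives; coordinates are from the bounding-box lower-left.
Plate: 20 × 7, A = 140 cm², x = 10 cm, Ī = 4666.7 cm⁴.
Hole 1 (subtracted): ⌀1, A = 0.7854 cm², x = 5 cm, Ī = 0.049087 cm⁴.
Hole 2 (subtracted): ⌀1, A = 0.7854 cm², x = 10 cm, Ī = 0.049087 cm⁴.
Hole 3 (subtracted): ⌀1, A = 0.7854 cm², x = 15 cm, Ī = 0.049087 cm⁴.
By symmetry the centroid is at mid-width, x̄ = 10 cm.
Transfer each piece to the centroidal y-axis using Ī + A·d² with d = x − 10:
  plate: d = 0 cm → contributes +4666.7 cm⁴
  hole 1: d = -5 cm → contributes −19.684 cm⁴
  hole 2: d = 0 cm → contributes −0.049087 cm⁴
  hole 3: d = 5 cm → contributes −19.684 cm⁴
Total I = 4627.2 cm⁴.

I_y ≈ 4630 cm⁴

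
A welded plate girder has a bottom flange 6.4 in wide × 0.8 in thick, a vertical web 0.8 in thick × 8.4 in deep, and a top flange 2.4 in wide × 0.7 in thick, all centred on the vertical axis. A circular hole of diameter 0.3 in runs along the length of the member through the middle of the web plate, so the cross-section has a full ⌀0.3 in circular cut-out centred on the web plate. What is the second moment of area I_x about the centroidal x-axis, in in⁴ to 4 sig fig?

Decompose the section into non-overlapping parts with the origin at the bottom-left of its bounding rectangle.
Bottom plate: 6.4 × 0.8, A = 5.12 in², y = 0.4 in, Ī = 0.273067 in⁴.
Web plate: 0.8 × 8.4, A = 6.72 in², y = 5 in, Ī = 39.5136 in⁴.
Top plate: 2.4 × 0.7, A = 1.68 in², y = 9.55 in, Ī = 0.0686 in⁴.
Hole (subtracted): ⌀0.3, A = 0.0706858 in², y = 5 in, Ī = 0.000397608 in⁴.
Centroid: ȳ = ΣA·y / ΣA = 3.81719 in.
Transfer each piece to the centroidal x-axis using Ī + A·d² with d = y − 3.81719:
  bottom plate: d = -3.41719 in → contributes +60.0602 in⁴
  web plate: d = 1.18281 in → contributes +48.9152 in⁴
  top plate: d = 5.73281 in → contributes +55.282 in⁴
  hole: d = 1.18281 in → contributes −0.0992901 in⁴
Total I = 164.158 in⁴.

I_x ≈ 164.2 in⁴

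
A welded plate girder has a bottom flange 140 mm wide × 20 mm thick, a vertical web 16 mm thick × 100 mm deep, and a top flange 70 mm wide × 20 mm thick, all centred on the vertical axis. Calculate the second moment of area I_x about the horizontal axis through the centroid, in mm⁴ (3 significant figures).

I_x ≈ 1.54 × 10⁷ mm⁴

Break the section into simple shapes (no overlaps), measuring from the bottom-left corner of the bounding box.
Bottom plate: 140 × 20, A = 2 800 mm², y = 10 mm, Ī = 93 333 mm⁴.
Web plate: 16 × 100, A = 1 600 mm², y = 70 mm, Ī = 1 333 333 mm⁴.
Top plate: 70 × 20, A = 1 400 mm², y = 130 mm, Ī = 46 667 mm⁴.
Centroid: ȳ = ΣA·y / ΣA = 55.517 mm.
Transfer each piece to the horizontal axis through the centroid using Ī + A·d² with d = y − 55.517:
  bottom plate: d = -45.517 mm → contributes +5 894 427 mm⁴
  web plate: d = 14.483 mm → contributes +1 668 934 mm⁴
  top plate: d = 74.483 mm → contributes +7 813 421 mm⁴
Total I = 15 376 782 mm⁴.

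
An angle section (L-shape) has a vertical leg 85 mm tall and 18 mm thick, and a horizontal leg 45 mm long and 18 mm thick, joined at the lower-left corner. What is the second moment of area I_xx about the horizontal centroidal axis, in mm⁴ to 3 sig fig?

I_xx ≈ 1.35 × 10⁶ mm⁴

Break the section into simple shapes (no overlaps), measuring from the bottom-left corner of the bounding box.
Vertical leg: 18 × 85, A = 1 530 mm², y = 42.5 mm, Ī = 921 188 mm⁴.
Horizontal leg (remainder): 27 × 18, A = 486 mm², y = 9 mm, Ī = 13 122 mm⁴.
Centroid: ȳ = ΣA·y / ΣA = 34.424 mm.
Transfer each piece to the horizontal centroidal axis using Ī + A·d² with d = y − 34.424:
  vertical leg: d = 8.0759 mm → contributes +1 020 974 mm⁴
  horizontal leg (remainder): d = -25.424 mm → contributes +327 265 mm⁴
Total I = 1 348 239 mm⁴.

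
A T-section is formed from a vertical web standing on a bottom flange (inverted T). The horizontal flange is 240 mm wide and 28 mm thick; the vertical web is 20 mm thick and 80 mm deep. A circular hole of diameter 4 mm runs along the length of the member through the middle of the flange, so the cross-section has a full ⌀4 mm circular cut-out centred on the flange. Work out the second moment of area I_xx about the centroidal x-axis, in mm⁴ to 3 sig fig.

Break the section into simple shapes (no overlaps), measuring from the bottom-left corner of the bounding box.
Flange: 240 × 28, A = 6 720 mm², y = 14 mm, Ī = 439 040 mm⁴.
Web: 20 × 80, A = 1 600 mm², y = 68 mm, Ī = 853 333 mm⁴.
Hole (subtracted): ⌀4, A = 12.566 mm², y = 14 mm, Ī = 12.566 mm⁴.
Centroid: ȳ = ΣA·y / ΣA = 24.4 mm.
Transfer each piece to the centroidal x-axis using Ī + A·d² with d = y − 24.4:
  flange: d = -10.4 mm → contributes +1 165 920 mm⁴
  web: d = 43.6 mm → contributes +3 894 824 mm⁴
  hole: d = -10.4 mm → contributes −1371.8 mm⁴
Total I = 5 059 373 mm⁴.

I_xx ≈ 5.06 × 10⁶ mm⁴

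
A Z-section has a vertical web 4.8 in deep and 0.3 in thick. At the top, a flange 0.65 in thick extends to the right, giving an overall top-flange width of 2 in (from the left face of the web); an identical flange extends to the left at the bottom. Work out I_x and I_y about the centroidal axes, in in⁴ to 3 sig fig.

I_x ≈ 12.4 in⁴, I_y ≈ 2.75 in⁴

Decompose the section into non-overlapping parts with the origin at the bottom-left of its bounding rectangle.
Web: 0.3 × 4.8, A = 1.44 in², y = 2.4 in, Ī = 2.7648 in⁴.
Top flange (beyond web): 1.7 × 0.65, A = 1.105 in², y = 4.475 in, Ī = 0.038905 in⁴.
Bottom flange (beyond web): 1.7 × 0.65, A = 1.105 in², y = 0.325 in, Ī = 0.038905 in⁴.
Centroid: ȳ = ΣA·y / ΣA = 2.4 in.
Transfer each piece to the centroidal x-axis using Ī + A·d² with d = y − 2.4:
  web: d = 0 in → contributes +2.7648 in⁴
  top flange (beyond web): d = 2.075 in → contributes +4.7966 in⁴
  bottom flange (beyond web): d = -2.075 in → contributes +4.7966 in⁴
Total I = 12.358 in⁴.
For the y-axis: x̄ = 1.85 in.
Repeating about the centroidal y-axis gives I_y = 2.753 in⁴.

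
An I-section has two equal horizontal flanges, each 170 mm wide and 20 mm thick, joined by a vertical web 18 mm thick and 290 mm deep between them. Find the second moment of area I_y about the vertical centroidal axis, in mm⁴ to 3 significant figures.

I_y ≈ 1.65 × 10⁷ mm⁴

Break the section into simple shapes (no overlaps), measuring from the bottom-left corner of the bounding box.
Bottom flange: 170 × 20, A = 3 400 mm², x = 85 mm, Ī = 8 188 333 mm⁴.
Web: 18 × 290, A = 5 220 mm², x = 85 mm, Ī = 140 940 mm⁴.
Top flange: 170 × 20, A = 3 400 mm², x = 85 mm, Ī = 8 188 333 mm⁴.
By symmetry the centroid is at mid-width, x̄ = 85 mm.
All pieces are centred on the vertical centroidal axis, so I = ΣĪ = 16 517 607 mm⁴.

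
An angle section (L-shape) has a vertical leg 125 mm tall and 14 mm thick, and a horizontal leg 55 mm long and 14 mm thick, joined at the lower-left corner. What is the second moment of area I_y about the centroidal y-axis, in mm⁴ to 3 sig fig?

I_y ≈ 4.36 × 10⁵ mm⁴

Break the section into simple shapes (no overlaps), measuring from the bottom-left corner of the bounding box.
Vertical leg: 14 × 125, A = 1 750 mm², x = 7 mm, Ī = 28 583 mm⁴.
Horizontal leg (remainder): 41 × 14, A = 574 mm², x = 34.5 mm, Ī = 80 408 mm⁴.
Centroid: x̄ = ΣA·x / ΣA = 13.792 mm.
Transfer each piece to the centroidal y-axis using Ī + A·d² with d = x − 13.792:
  vertical leg: d = -6.7922 mm → contributes +109 317 mm⁴
  horizontal leg (remainder): d = 20.708 mm → contributes +326 547 mm⁴
Total I = 435 864 mm⁴.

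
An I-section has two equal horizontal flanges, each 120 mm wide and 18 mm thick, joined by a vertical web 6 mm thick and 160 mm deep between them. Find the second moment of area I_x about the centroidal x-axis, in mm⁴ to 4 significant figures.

I_x ≈ 3.638 × 10⁷ mm⁴

Split into non-overlapping primitives; take the origin at the lower-left of the bounding box.
Bottom flange: 120 × 18, A = 2 160 mm², y = 9 mm, Ī = 58 320 mm⁴.
Web: 6 × 160, A = 960 mm², y = 98 mm, Ī = 2 048 000 mm⁴.
Top flange: 120 × 18, A = 2 160 mm², y = 187 mm, Ī = 58 320 mm⁴.
By symmetry the centroid is at mid-height, ȳ = 98 mm.
Transfer each piece to the centroidal x-axis using Ī + A·d² with d = y − 98:
  bottom flange: d = -89 mm → contributes +17 167 680 mm⁴
  web: d = 0 mm → contributes +2 048 000 mm⁴
  top flange: d = 89 mm → contributes +17 167 680 mm⁴
Total I = 36 383 360 mm⁴.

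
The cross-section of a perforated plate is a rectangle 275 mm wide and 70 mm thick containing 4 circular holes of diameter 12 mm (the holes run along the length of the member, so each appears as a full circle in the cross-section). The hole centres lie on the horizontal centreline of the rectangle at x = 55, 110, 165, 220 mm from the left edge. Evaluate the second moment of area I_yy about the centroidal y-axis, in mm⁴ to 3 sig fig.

I_yy ≈ 1.20 × 10⁸ mm⁴

Decompose the section into non-overlapping parts with the origin at the bottom-left of its bounding rectangle.
Plate: 275 × 70, A = 19 250 mm², x = 137.5 mm, Ī = 121 315 104 mm⁴.
Hole 1 (subtracted): ⌀12, A = 113.1 mm², x = 55 mm, Ī = 1017.9 mm⁴.
Hole 2 (subtracted): ⌀12, A = 113.1 mm², x = 110 mm, Ī = 1017.9 mm⁴.
Hole 3 (subtracted): ⌀12, A = 113.1 mm², x = 165 mm, Ī = 1017.9 mm⁴.
Hole 4 (subtracted): ⌀12, A = 113.1 mm², x = 220 mm, Ī = 1017.9 mm⁴.
By symmetry the centroid is at mid-width, x̄ = 137.5 mm.
Transfer each piece to the centroidal y-axis using Ī + A·d² with d = x − 137.5:
  plate: d = 0 mm → contributes +121 315 104 mm⁴
  hole 1: d = -82.5 mm → contributes −770 787 mm⁴
  hole 2: d = -27.5 mm → contributes −86 548 mm⁴
  hole 3: d = 27.5 mm → contributes −86 548 mm⁴
  hole 4: d = 82.5 mm → contributes −770 787 mm⁴
Total I = 119 600 435 mm⁴.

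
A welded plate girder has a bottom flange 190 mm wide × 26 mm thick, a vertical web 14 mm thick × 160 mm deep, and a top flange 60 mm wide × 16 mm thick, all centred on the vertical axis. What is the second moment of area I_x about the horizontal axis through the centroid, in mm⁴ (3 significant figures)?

Break the section into simple shapes (no overlaps), measuring from the bottom-left corner of the bounding box.
Bottom plate: 190 × 26, A = 4 940 mm², y = 13 mm, Ī = 278 287 mm⁴.
Web plate: 14 × 160, A = 2 240 mm², y = 106 mm, Ī = 4 778 667 mm⁴.
Top plate: 60 × 16, A = 960 mm², y = 194 mm, Ī = 20 480 mm⁴.
Centroid: ȳ = ΣA·y / ΣA = 59.939 mm.
Transfer each piece to the horizontal axis through the centroid using Ī + A·d² with d = y − 59.939:
  bottom plate: d = -46.939 mm → contributes +11 162 242 mm⁴
  web plate: d = 46.061 mm → contributes +9 531 174 mm⁴
  top plate: d = 134.06 mm → contributes +17 274 047 mm⁴
Total I = 37 967 463 mm⁴.

I_x ≈ 3.80 × 10⁷ mm⁴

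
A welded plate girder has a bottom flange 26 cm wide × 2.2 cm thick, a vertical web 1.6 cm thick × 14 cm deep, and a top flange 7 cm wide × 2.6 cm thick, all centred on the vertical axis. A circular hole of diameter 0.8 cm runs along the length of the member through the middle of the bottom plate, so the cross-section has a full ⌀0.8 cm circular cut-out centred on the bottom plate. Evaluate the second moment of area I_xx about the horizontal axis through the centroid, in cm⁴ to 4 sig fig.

Decompose the section into non-overlapping parts with the origin at the bottom-left of its bounding rectangle.
Bottom plate: 26 × 2.2, A = 57.2 cm², y = 1.1 cm, Ī = 23.0707 cm⁴.
Web plate: 1.6 × 14, A = 22.4 cm², y = 9.2 cm, Ī = 365.867 cm⁴.
Top plate: 7 × 2.6, A = 18.2 cm², y = 17.5 cm, Ī = 10.2527 cm⁴.
Hole (subtracted): ⌀0.8, A = 0.502655 cm², y = 1.1 cm, Ī = 0.0201062 cm⁴.
Centroid: ȳ = ΣA·y / ΣA = 6.03251 cm.
Transfer each piece to the horizontal axis through the centroid using Ī + A·d² with d = y − 6.03251:
  bottom plate: d = -4.93251 cm → contributes +1414.73 cm⁴
  web plate: d = 3.16749 cm → contributes +590.606 cm⁴
  top plate: d = 11.4675 cm → contributes +2403.61 cm⁴
  hole: d = -4.93251 cm → contributes −12.2495 cm⁴
Total I = 4396.7 cm⁴.

I_xx ≈ 4397 cm⁴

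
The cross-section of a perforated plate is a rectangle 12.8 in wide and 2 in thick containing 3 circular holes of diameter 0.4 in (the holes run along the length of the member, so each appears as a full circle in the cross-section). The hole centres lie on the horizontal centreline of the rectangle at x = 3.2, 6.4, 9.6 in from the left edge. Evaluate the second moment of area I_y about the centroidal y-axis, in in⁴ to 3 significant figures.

I_y ≈ 347 in⁴

Decompose the section into non-overlapping parts with the origin at the bottom-left of its bounding rectangle.
Plate: 12.8 × 2, A = 25.6 in², x = 6.4 in, Ī = 349.53 in⁴.
Hole 1 (subtracted): ⌀0.4, A = 0.12566 in², x = 3.2 in, Ī = 0.0012566 in⁴.
Hole 2 (subtracted): ⌀0.4, A = 0.12566 in², x = 6.4 in, Ī = 0.0012566 in⁴.
Hole 3 (subtracted): ⌀0.4, A = 0.12566 in², x = 9.6 in, Ī = 0.0012566 in⁴.
By symmetry the centroid is at mid-width, x̄ = 6.4 in.
Transfer each piece to the centroidal y-axis using Ī + A·d² with d = x − 6.4:
  plate: d = 0 in → contributes +349.53 in⁴
  hole 1: d = -3.2 in → contributes −1.2881 in⁴
  hole 2: d = 0 in → contributes −0.0012566 in⁴
  hole 3: d = 3.2 in → contributes −1.2881 in⁴
Total I = 346.95 in⁴.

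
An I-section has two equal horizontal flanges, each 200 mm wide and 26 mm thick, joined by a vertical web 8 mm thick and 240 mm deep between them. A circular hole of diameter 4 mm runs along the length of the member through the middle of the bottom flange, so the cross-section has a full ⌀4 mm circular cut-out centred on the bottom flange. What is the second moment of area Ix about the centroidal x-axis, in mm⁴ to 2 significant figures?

Ix ≈ 1.9 × 10⁸ mm⁴

Treat the section as a set of non-overlapping primitives; coordinates are from the bounding-box lower-left.
Bottom flange: 200 × 26, A = 5 200 mm², y = 13 mm, Ī = 292 933 mm⁴.
Web: 8 × 240, A = 1 920 mm², y = 146 mm, Ī = 9 216 000 mm⁴.
Top flange: 200 × 26, A = 5 200 mm², y = 279 mm, Ī = 292 933 mm⁴.
Hole (subtracted): ⌀4, A = 12.57 mm², y = 13 mm, Ī = 12.57 mm⁴.
Centroid: ȳ = ΣA·y / ΣA = 146.1 mm.
Transfer each piece to the centroidal x-axis using Ī + A·d² with d = y − 146.1:
  bottom flange: d = -133.1 mm → contributes +92 463 665 mm⁴
  web: d = -0.1358 mm → contributes +9 216 035 mm⁴
  top flange: d = 132.9 mm → contributes +92 087 993 mm⁴
  hole: d = -133.1 mm → contributes −222 753 mm⁴
Total I = 193 544 941 mm⁴.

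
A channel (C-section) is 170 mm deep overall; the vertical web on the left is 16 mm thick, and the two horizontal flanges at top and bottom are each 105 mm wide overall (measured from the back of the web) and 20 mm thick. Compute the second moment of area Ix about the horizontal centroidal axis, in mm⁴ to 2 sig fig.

Ix ≈ 2.7 × 10⁷ mm⁴

Decompose the section into non-overlapping parts with the origin at the bottom-left of its bounding rectangle.
Web: 16 × 170, A = 2 720 mm², y = 85 mm, Ī = 6 550 667 mm⁴.
Top flange (beyond web): 89 × 20, A = 1 780 mm², y = 160 mm, Ī = 59 333 mm⁴.
Bottom flange (beyond web): 89 × 20, A = 1 780 mm², y = 10 mm, Ī = 59 333 mm⁴.
By symmetry the centroid is at mid-height, ȳ = 85 mm.
Transfer each piece to the horizontal centroidal axis using Ī + A·d² with d = y − 85:
  web: d = 0 mm → contributes +6 550 667 mm⁴
  top flange (beyond web): d = 75 mm → contributes +10 071 833 mm⁴
  bottom flange (beyond web): d = -75 mm → contributes +10 071 833 mm⁴
Total I = 26 694 333 mm⁴.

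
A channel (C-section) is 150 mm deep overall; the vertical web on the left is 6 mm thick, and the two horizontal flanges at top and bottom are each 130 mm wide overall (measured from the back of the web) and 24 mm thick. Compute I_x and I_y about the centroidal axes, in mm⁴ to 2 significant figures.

I_x ≈ 2.6 × 10⁷ mm⁴, I_y ≈ 1.1 × 10⁷ mm⁴

Decompose the section into non-overlapping parts with the origin at the bottom-left of its bounding rectangle.
Web: 6 × 150, A = 900 mm², y = 75 mm, Ī = 1 687 500 mm⁴.
Top flange (beyond web): 124 × 24, A = 2 976 mm², y = 138 mm, Ī = 142 848 mm⁴.
Bottom flange (beyond web): 124 × 24, A = 2 976 mm², y = 12 mm, Ī = 142 848 mm⁴.
By symmetry the centroid is at mid-height, ȳ = 75 mm.
Transfer each piece to the centroidal x-axis using Ī + A·d² with d = y − 75:
  web: d = 0 mm → contributes +1 687 500 mm⁴
  top flange (beyond web): d = 63 mm → contributes +11 954 592 mm⁴
  bottom flange (beyond web): d = -63 mm → contributes +11 954 592 mm⁴
Total I = 25 596 684 mm⁴.
For the y-axis: x̄ = 59.46 mm.
Repeating about the centroidal y-axis gives I_y = 10 932 243 mm⁴.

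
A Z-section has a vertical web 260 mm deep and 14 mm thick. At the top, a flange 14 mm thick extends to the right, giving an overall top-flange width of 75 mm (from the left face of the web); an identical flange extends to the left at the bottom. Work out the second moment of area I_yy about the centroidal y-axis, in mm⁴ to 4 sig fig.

I_yy ≈ 2.991 × 10⁶ mm⁴

Decompose the section into non-overlapping parts with the origin at the bottom-left of its bounding rectangle.
Web: 14 × 260, A = 3 640 mm², x = 68 mm, Ī = 59453.3 mm⁴.
Top flange (beyond web): 61 × 14, A = 854 mm², x = 105.5 mm, Ī = 264 811 mm⁴.
Bottom flange (beyond web): 61 × 14, A = 854 mm², x = 30.5 mm, Ī = 264 811 mm⁴.
Centroid: x̄ = ΣA·x / ΣA = 68 mm.
Transfer each piece to the centroidal y-axis using Ī + A·d² with d = x − 68:
  web: d = 0 mm → contributes +59453.3 mm⁴
  top flange (beyond web): d = 37.5 mm → contributes +1 465 749 mm⁴
  bottom flange (beyond web): d = -37.5 mm → contributes +1 465 749 mm⁴
Total I = 2 990 951 mm⁴.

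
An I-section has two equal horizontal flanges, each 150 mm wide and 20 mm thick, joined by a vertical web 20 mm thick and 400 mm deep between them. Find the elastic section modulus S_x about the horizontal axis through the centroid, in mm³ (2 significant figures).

Break the section into simple shapes (no overlaps), measuring from the bottom-left corner of the bounding box.
Bottom flange: 150 × 20, A = 3 000 mm², y = 10 mm, Ī = 100 000 mm⁴.
Web: 20 × 400, A = 8 000 mm², y = 220 mm, Ī = 106 666 667 mm⁴.
Top flange: 150 × 20, A = 3 000 mm², y = 430 mm, Ī = 100 000 mm⁴.
By symmetry the centroid is at mid-height, ȳ = 220 mm.
Transfer each piece to the horizontal axis through the centroid using Ī + A·d² with d = y − 220:
  bottom flange: d = -210 mm → contributes +132 400 000 mm⁴
  web: d = 0 mm → contributes +106 666 667 mm⁴
  top flange: d = 210 mm → contributes +132 400 000 mm⁴
Total I = 371 466 667 mm⁴.
Extreme fibre distance c = 220 mm; S = I/c = 1 688 485 mm³.

S_x ≈ 1.7 × 10⁶ mm³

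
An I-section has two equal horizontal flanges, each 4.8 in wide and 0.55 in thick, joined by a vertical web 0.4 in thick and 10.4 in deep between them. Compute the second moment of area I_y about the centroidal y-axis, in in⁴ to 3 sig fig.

Decompose the section into non-overlapping parts with the origin at the bottom-left of its bounding rectangle.
Bottom flange: 4.8 × 0.55, A = 2.64 in², x = 2.4 in, Ī = 5.0688 in⁴.
Web: 0.4 × 10.4, A = 4.16 in², x = 2.4 in, Ī = 0.055467 in⁴.
Top flange: 4.8 × 0.55, A = 2.64 in², x = 2.4 in, Ī = 5.0688 in⁴.
By symmetry the centroid is at mid-width, x̄ = 2.4 in.
All pieces are centred on the centroidal y-axis, so I = ΣĪ = 10.193 in⁴.

I_y ≈ 10.2 in⁴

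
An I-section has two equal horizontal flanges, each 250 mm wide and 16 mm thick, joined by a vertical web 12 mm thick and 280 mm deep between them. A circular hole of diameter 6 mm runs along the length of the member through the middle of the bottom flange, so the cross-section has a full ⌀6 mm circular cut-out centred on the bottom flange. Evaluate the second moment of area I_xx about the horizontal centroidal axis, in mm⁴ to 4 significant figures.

Treat the section as a set of non-overlapping primitives; coordinates are from the bounding-box lower-left.
Bottom flange: 250 × 16, A = 4 000 mm², y = 8 mm, Ī = 85333.3 mm⁴.
Web: 12 × 280, A = 3 360 mm², y = 156 mm, Ī = 21 952 000 mm⁴.
Top flange: 250 × 16, A = 4 000 mm², y = 304 mm, Ī = 85333.3 mm⁴.
Hole (subtracted): ⌀6, A = 28.2743 mm², y = 8 mm, Ī = 63.6173 mm⁴.
Centroid: ȳ = ΣA·y / ΣA = 156.369 mm.
Transfer each piece to the horizontal centroidal axis using Ī + A·d² with d = y − 156.369:
  bottom flange: d = -148.369 mm → contributes +88 139 109 mm⁴
  web: d = -0.369282 mm → contributes +21 952 458 mm⁴
  top flange: d = 147.631 mm → contributes +87 264 649 mm⁴
  hole: d = -148.369 mm → contributes −622 479 mm⁴
Total I = 196 733 737 mm⁴.

I_xx ≈ 1.967 × 10⁸ mm⁴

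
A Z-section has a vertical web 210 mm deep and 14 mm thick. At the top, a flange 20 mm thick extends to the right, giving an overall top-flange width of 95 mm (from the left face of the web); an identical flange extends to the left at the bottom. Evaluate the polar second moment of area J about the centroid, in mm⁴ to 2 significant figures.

J ≈ 4.9 × 10⁷ mm⁴

Split into non-overlapping primitives; take the origin at the lower-left of the bounding box.
Web: 14 × 210, A = 2 940 mm², y = 105 mm, Ī = 10 804 500 mm⁴.
Top flange (beyond web): 81 × 20, A = 1 620 mm², y = 200 mm, Ī = 54 000 mm⁴.
Bottom flange (beyond web): 81 × 20, A = 1 620 mm², y = 10 mm, Ī = 54 000 mm⁴.
Centroid: ȳ = ΣA·y / ΣA = 105 mm.
Transfer each piece to the centroidal x-axis using Ī + A·d² with d = y − 105:
  web: d = 0 mm → contributes +10 804 500 mm⁴
  top flange (beyond web): d = 95 mm → contributes +14 674 500 mm⁴
  bottom flange (beyond web): d = -95 mm → contributes +14 674 500 mm⁴
Total I = 40 153 500 mm⁴.
For the y-axis: x̄ = 88 mm.
Repeating about the centroidal y-axis gives I_y = 9 129 740 mm⁴.
Polar second moment: J = I_x + I_y = 49 283 240 mm⁴.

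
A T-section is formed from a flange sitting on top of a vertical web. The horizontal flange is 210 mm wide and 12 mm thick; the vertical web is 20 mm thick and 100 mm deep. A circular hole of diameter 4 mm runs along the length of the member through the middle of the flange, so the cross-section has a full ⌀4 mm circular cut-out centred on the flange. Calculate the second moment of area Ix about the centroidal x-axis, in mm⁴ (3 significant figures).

Decompose the section into non-overlapping parts with the origin at the bottom-left of its bounding rectangle.
Flange: 210 × 12, A = 2 520 mm², y = 106 mm, Ī = 30 240 mm⁴.
Web: 20 × 100, A = 2 000 mm², y = 50 mm, Ī = 1 666 667 mm⁴.
Hole (subtracted): ⌀4, A = 12.566 mm², y = 106 mm, Ī = 12.566 mm⁴.
Centroid: ȳ = ΣA·y / ΣA = 81.152 mm.
Transfer each piece to the centroidal x-axis using Ī + A·d² with d = y − 81.152:
  flange: d = 24.848 mm → contributes +1 586 126 mm⁴
  web: d = -31.152 mm → contributes +3 607 581 mm⁴
  hole: d = 24.848 mm → contributes −7771.2 mm⁴
Total I = 5 185 936 mm⁴.

Ix ≈ 5.19 × 10⁶ mm⁴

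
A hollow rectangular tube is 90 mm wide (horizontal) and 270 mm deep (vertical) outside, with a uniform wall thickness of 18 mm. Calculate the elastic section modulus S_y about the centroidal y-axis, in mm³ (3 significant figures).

S_y ≈ 2.96 × 10⁵ mm³

Split into non-overlapping primitives; take the origin at the lower-left of the bounding box.
Outer rectangle: 90 × 270, A = 24 300 mm², x = 45 mm, Ī = 16 402 500 mm⁴.
Inner void (subtracted): 54 × 234, A = 12 636 mm², x = 45 mm, Ī = 3 070 548 mm⁴.
By symmetry the centroid is at mid-width, x̄ = 45 mm.
All pieces are centred on the centroidal y-axis, so I = ΣĪ (holes subtracted) = 13 331 952 mm⁴.
Extreme fibre distance c = 45 mm; S = I/c = 296 266 mm³.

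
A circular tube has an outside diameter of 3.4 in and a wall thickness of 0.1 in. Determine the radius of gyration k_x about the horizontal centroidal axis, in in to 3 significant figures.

k_x ≈ 1.17 in

Decompose the section into non-overlapping parts with the origin at the bottom-left of its bounding rectangle.
Outer circle: ⌀3.4, A = 9.0792 in², y = 1.7 in, Ī = 6.5597 in⁴.
Bore (subtracted): ⌀3.2, A = 8.0425 in², y = 1.7 in, Ī = 5.1472 in⁴.
By symmetry the centroid is at mid-height, ȳ = 1.7 in.
All pieces are centred on the horizontal centroidal axis, so I = ΣĪ (holes subtracted) = 1.4125 in⁴.
Radius of gyration: k = √(I/A) = √(1.4125 / 1.0367) = 1.1673 in.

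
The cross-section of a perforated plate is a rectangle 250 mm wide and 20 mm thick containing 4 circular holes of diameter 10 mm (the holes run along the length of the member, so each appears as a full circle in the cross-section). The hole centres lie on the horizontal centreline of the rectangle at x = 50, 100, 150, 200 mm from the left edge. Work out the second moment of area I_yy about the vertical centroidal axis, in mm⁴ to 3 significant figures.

Decompose the section into non-overlapping parts with the origin at the bottom-left of its bounding rectangle.
Plate: 250 × 20, A = 5 000 mm², x = 125 mm, Ī = 26 041 667 mm⁴.
Hole 1 (subtracted): ⌀10, A = 78.54 mm², x = 50 mm, Ī = 490.87 mm⁴.
Hole 2 (subtracted): ⌀10, A = 78.54 mm², x = 100 mm, Ī = 490.87 mm⁴.
Hole 3 (subtracted): ⌀10, A = 78.54 mm², x = 150 mm, Ī = 490.87 mm⁴.
Hole 4 (subtracted): ⌀10, A = 78.54 mm², x = 200 mm, Ī = 490.87 mm⁴.
By symmetry the centroid is at mid-width, x̄ = 125 mm.
Transfer each piece to the vertical centroidal axis using Ī + A·d² with d = x − 125:
  plate: d = 0 mm → contributes +26 041 667 mm⁴
  hole 1: d = -75 mm → contributes −442 277 mm⁴
  hole 2: d = -25 mm → contributes −49 578 mm⁴
  hole 3: d = 25 mm → contributes −49 578 mm⁴
  hole 4: d = 75 mm → contributes −442 277 mm⁴
Total I = 25 057 955 mm⁴.

I_yy ≈ 2.51 × 10⁷ mm⁴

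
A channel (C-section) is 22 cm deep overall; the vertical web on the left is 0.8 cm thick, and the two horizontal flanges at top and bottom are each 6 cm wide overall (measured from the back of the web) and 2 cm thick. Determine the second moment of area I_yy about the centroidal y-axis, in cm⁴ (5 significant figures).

Treat the section as a set of non-overlapping primitives; coordinates are from the bounding-box lower-left.
Web: 0.8 × 22, A = 17.6 cm², x = 0.4 cm, Ī = 0.9386667 cm⁴.
Top flange (beyond web): 5.2 × 2, A = 10.4 cm², x = 3.4 cm, Ī = 23.43467 cm⁴.
Bottom flange (beyond web): 5.2 × 2, A = 10.4 cm², x = 3.4 cm, Ī = 23.43467 cm⁴.
Centroid: x̄ = ΣA·x / ΣA = 2.025 cm.
Transfer each piece to the centroidal y-axis using Ī + A·d² with d = x − 2.025:
  web: d = -1.625 cm → contributes +47.41367 cm⁴
  top flange (beyond web): d = 1.375 cm → contributes +43.09717 cm⁴
  bottom flange (beyond web): d = 1.375 cm → contributes +43.09717 cm⁴
Total I = 133.608 cm⁴.

I_yy ≈ 133.61 cm⁴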